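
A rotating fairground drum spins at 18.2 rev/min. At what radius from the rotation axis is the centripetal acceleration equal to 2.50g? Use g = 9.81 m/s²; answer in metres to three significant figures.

ω = 18.2 rev/min × 2π/60 = 1.906 rad/s.
a_c = ω²r = 2.50g ⇒ r = 2.50 × 9.81 / (1.906)² = 24.52/3.632 = 6.752 m.

6.75 m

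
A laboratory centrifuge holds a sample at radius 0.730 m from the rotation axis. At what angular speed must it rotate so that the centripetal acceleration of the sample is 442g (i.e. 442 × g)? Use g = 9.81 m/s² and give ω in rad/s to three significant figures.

Centripetal acceleration a_c = ω²r. Setting ω²r = 442g:
ω = √(442g / r) = √(442 × 9.81 / 0.730) = √5940 = 77.07 rad/s.

77.1 rad/s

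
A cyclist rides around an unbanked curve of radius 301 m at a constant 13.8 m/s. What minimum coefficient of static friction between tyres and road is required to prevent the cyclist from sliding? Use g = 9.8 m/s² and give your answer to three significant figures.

0.0646

Friction provides the centripetal force: μ_s m g = m v²/r, so μ_s = v²/(g r) = (13.80)²/(9.8 × 301) = 190.4/2950 = 0.06456.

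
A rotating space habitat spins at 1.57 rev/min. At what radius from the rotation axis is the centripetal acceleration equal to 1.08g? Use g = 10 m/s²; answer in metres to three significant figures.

400 m

ω = 1.57 rev/min × 2π/60 = 0.1644 rad/s.
a_c = ω²r = 1.08g ⇒ r = 1.08 × 10.0 / (0.1644)² = 10.80/0.02703 = 399.5 m.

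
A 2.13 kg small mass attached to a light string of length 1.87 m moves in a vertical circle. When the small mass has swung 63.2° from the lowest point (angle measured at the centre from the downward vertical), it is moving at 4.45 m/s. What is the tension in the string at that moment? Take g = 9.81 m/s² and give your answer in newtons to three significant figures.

32.0 N

Take the radial direction toward the centre of the circle as positive. The component of the weight along the string toward the centre is −mg cos φ (φ measured from the bottom), so Newton's second law along the string gives T − mg cos φ = m v²/r.
cos 63.2° = 0.4509, so T = m(v²/r + g cos φ) = 2.13 × ((4.45)²/1.87 + 9.81 × 0.4509) = 2.13 × (10.59 + (4.423)) = 2.13 × 15.01 = 31.98 N.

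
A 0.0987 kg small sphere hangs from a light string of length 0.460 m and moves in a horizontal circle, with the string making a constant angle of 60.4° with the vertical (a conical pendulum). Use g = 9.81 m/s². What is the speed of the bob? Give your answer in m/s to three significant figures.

2.63 m/s

The radius of the circle is r = L sinθ = 0.460 × sin 60.4° = 0.4000 m.
Horizontally T sinθ = mv²/r and vertically T cosθ = mg, so tanθ = v²/(rg).
v = √(r g tanθ) = √(0.4000 × 9.81 × 1.760) = √6.907 = 2.628 m/s.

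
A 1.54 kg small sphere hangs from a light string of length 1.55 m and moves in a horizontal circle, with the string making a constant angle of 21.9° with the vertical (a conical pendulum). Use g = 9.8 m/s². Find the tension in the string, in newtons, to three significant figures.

Vertically the bob has no acceleration, so T cosθ = mg.
T = mg/cosθ = 1.54 × 9.8 / cos 21.9° = 15.09/0.9278 = 16.27 N.

16.3 N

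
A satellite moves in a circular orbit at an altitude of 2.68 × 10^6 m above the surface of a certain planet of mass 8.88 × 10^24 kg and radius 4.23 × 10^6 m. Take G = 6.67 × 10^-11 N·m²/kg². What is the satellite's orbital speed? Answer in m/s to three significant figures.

9260 m/s

Orbital radius r = R + h = 4.23 × 10^6 + 2.68 × 10^6 = 6.910 × 10^6 m.
Gravity supplies the centripetal force: G M m / r² = m v² / r, so v = √(GM/r).
v = √(6.67 × 10^-11 × 8.88 × 10^24 / 6.910 × 10^6) = √(8.572 × 10^7) = 9258 m/s.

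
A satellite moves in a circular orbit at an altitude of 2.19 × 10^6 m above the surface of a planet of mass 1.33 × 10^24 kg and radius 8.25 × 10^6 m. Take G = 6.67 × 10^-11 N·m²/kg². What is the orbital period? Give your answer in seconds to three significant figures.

22500 s

r = R + h = 8.25 × 10^6 + 2.19 × 10^6 = 1.044 × 10^7 m. Gravity provides the centripetal force: G M m / r² = m v² / r ⇒ v = √(GM/r) = 2915 m/s.
T = 2πr/v = 2π × 1.044 × 10^7 / 2915 = 22500 s.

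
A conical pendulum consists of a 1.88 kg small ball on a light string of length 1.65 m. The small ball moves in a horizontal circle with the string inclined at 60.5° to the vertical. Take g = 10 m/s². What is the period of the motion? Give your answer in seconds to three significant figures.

r = L sinθ = 1.436 m. From T sinθ = mω²r and T cosθ = mg: tanθ = ω²r/g, so ω² = g tanθ / r = g/(L cosθ).
ω = √(g/(L cosθ)) = √(10.0/(1.65 × 0.4924)) = √12.31 = 3.508 rad/s.
Period = 2π/ω = 1.791 s.

1.79 s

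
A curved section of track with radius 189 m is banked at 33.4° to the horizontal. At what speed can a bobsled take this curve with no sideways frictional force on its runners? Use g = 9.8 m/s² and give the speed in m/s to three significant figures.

On a frictionless banked curve, N sinθ = mv²/r and N cosθ = mg, so tanθ = v²/(rg).
v = √(r g tanθ) = √(189 × 9.8 × tan 33.4°) = √(189 × 9.8 × 0.6594) = √1221 = 34.95 m/s.

34.9 m/s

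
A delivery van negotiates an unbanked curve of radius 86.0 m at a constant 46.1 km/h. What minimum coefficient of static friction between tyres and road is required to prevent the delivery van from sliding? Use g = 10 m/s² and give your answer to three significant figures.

0.191

v = 46.1/3.6 = 12.81 m/s.
Friction provides the centripetal force: μ_s m g = m v²/r, so μ_s = v²/(g r) = (12.81)²/(10.0 × 86.0) = 164.0/860.0 = 0.1907.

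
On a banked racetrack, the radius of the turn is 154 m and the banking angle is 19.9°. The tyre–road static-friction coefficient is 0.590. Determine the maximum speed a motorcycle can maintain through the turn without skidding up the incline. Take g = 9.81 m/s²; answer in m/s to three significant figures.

42.8 m/s

At the maximum speed, friction acts down the slope at its limiting value f = μN. Radially (horizontal, toward centre): N sinθ + μN cosθ = mv²/r. Vertically: N cosθ − μN sinθ = mg.
Dividing: v² = r g (sinθ + μcosθ)/(cosθ − μsinθ).
sinθ + μcosθ = 0.3404 + 0.590×0.9403 = 0.8951; cosθ − μsinθ = 0.9403 − 0.590×0.3404 = 0.7395.
v² = 154 × 9.81 × 0.8951/0.7395 = 1829 m²/s², so v = 42.76 m/s.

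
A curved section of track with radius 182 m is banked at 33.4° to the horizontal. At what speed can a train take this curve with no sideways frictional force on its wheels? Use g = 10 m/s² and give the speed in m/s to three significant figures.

On a frictionless banked curve, N sinθ = mv²/r and N cosθ = mg, so tanθ = v²/(rg).
v = √(r g tanθ) = √(182 × 10.0 × tan 33.4°) = √(182 × 10.0 × 0.6594) = √1200 = 34.64 m/s.

34.6 m/s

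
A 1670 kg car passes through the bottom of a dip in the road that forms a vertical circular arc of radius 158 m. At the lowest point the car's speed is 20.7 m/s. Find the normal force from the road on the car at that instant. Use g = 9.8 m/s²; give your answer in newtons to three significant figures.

20900 N

At the lowest point, N points up (toward the centre) and the weight mg points down (away from the centre), so the net inward force is N − mg = mv²/r.
N = m(v²/r + g) = 1670 × ((20.7)²/158 + 9.8) = 1670 × (2.712 + 9.8) = 1670 × 12.51 = 20890 N.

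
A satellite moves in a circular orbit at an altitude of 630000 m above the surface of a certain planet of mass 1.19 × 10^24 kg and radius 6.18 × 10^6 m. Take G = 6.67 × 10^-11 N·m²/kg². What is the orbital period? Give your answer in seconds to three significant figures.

12500 s

r = R + h = 6.18 × 10^6 + 630000 = 6.810 × 10^6 m. Gravity provides the centripetal force: G M m / r² = m v² / r ⇒ v = √(GM/r) = 3414 m/s.
T = 2πr/v = 2π × 6.810 × 10^6 / 3414 = 12530 s.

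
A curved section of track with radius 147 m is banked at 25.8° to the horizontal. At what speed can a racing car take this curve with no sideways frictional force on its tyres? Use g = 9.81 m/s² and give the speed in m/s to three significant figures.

26.4 m/s

On a frictionless banked curve, N sinθ = mv²/r and N cosθ = mg, so tanθ = v²/(rg).
v = √(r g tanθ) = √(147 × 9.81 × tan 25.8°) = √(147 × 9.81 × 0.4834) = √697.1 = 26.40 m/s.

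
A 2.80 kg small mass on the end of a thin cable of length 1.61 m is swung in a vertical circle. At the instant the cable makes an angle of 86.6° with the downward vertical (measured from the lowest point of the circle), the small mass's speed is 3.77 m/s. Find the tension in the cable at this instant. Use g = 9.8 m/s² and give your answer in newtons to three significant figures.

Take the radial direction toward the centre of the circle as positive. The component of the weight along the string toward the centre is −mg cos φ (φ measured from the bottom), so Newton's second law along the string gives T − mg cos φ = m v²/r.
cos 86.6° = 0.05931, so T = m(v²/r + g cos φ) = 2.80 × ((3.77)²/1.61 + 9.8 × 0.05931) = 2.80 × (8.828 + (0.5812)) = 2.80 × 9.409 = 26.35 N.

26.3 N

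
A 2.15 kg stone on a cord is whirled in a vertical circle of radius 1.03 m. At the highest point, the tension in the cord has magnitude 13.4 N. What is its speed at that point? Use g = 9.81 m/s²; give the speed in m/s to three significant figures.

At the top, T + mg = mv²/r, so v = √(r(T/m + g)) = √(1.03 × (13.4/2.15 + 9.81)) = √(1.03 × 16.04) = √16.52 = 4.065 m/s.

4.06 m/s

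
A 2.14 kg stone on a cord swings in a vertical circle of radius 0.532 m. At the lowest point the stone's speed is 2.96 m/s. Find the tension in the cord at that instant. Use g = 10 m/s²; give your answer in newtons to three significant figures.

At the lowest point, T points up (toward the centre) and the weight mg points down (away from the centre), so the net inward force is T − mg = mv²/r.
T = m(v²/r + g) = 2.14 × ((2.96)²/0.532 + 10.0) = 2.14 × (16.47 + 10.0) = 2.14 × 26.47 = 56.64 N.

56.6 N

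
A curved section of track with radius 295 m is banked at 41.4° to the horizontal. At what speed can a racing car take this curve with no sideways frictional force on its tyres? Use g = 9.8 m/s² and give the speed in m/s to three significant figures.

50.5 m/s

On a frictionless banked curve, N sinθ = mv²/r and N cosθ = mg, so tanθ = v²/(rg).
v = √(r g tanθ) = √(295 × 9.8 × tan 41.4°) = √(295 × 9.8 × 0.8816) = √2549 = 50.49 m/s.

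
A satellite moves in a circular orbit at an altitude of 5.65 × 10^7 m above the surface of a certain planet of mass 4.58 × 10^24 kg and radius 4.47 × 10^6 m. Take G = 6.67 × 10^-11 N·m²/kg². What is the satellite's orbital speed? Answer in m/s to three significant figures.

2240 m/s

Orbital radius r = R + h = 4.47 × 10^6 + 5.65 × 10^7 = 6.097 × 10^7 m.
Gravity supplies the centripetal force: G M m / r² = m v² / r, so v = √(GM/r).
v = √(6.67 × 10^-11 × 4.58 × 10^24 / 6.097 × 10^7) = √(5.010 × 10^6) = 2238 m/s.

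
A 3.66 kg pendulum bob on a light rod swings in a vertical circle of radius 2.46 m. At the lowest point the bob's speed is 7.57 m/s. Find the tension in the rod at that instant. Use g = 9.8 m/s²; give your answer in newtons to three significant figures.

At the lowest point, T points up (toward the centre) and the weight mg points down (away from the centre), so the net inward force is T − mg = mv²/r.
T = m(v²/r + g) = 3.66 × ((7.57)²/2.46 + 9.8) = 3.66 × (23.29 + 9.8) = 3.66 × 33.09 = 121.1 N.

121 N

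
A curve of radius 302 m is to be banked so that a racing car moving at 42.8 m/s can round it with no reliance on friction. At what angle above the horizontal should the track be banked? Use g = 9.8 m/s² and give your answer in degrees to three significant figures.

For a frictionless banked turn: horizontally N sinθ = mv²/r and vertically N cosθ = mg.
Dividing: tanθ = v²/(r g) = (42.8)²/(302 × 9.8) = 1832/2960 = 0.6189.
θ = arctan(0.6189) = 31.76°.

31.8°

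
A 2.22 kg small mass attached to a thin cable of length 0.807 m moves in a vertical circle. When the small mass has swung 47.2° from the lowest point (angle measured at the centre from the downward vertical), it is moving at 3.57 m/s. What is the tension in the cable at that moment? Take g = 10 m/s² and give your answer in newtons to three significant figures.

Take the radial direction toward the centre of the circle as positive. The component of the weight along the string toward the centre is −mg cos φ (φ measured from the bottom), so Newton's second law along the string gives T − mg cos φ = m v²/r.
cos 47.2° = 0.6794, so T = m(v²/r + g cos φ) = 2.22 × ((3.57)²/0.807 + 10.0 × 0.6794) = 2.22 × (15.79 + (6.794)) = 2.22 × 22.59 = 50.14 N.

50.1 N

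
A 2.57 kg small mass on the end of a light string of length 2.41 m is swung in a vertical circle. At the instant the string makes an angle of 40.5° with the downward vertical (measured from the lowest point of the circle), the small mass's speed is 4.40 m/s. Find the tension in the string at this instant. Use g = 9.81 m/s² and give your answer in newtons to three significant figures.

39.8 N

Take the radial direction toward the centre of the circle as positive. The component of the weight along the string toward the centre is −mg cos φ (φ measured from the bottom), so Newton's second law along the string gives T − mg cos φ = m v²/r.
cos 40.5° = 0.7604, so T = m(v²/r + g cos φ) = 2.57 × ((4.40)²/2.41 + 9.81 × 0.7604) = 2.57 × (8.033 + (7.460)) = 2.57 × 15.49 = 39.82 N.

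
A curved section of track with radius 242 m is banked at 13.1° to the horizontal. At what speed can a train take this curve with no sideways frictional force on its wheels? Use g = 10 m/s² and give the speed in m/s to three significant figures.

23.7 m/s

On a frictionless banked curve, N sinθ = mv²/r and N cosθ = mg, so tanθ = v²/(rg).
v = √(r g tanθ) = √(242 × 10.0 × tan 13.1°) = √(242 × 10.0 × 0.2327) = √563.2 = 23.73 m/s.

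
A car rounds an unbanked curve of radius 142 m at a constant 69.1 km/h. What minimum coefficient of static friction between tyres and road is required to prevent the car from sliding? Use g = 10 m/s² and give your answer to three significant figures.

v = 69.1/3.6 = 19.19 m/s.
Friction provides the centripetal force: μ_s m g = m v²/r, so μ_s = v²/(g r) = (19.19)²/(10.0 × 142) = 368.4/1420 = 0.2595.

0.259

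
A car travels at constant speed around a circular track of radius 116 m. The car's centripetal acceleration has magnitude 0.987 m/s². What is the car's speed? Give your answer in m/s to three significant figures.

a_c = v²/r ⇒ v = √(a_c · r) = √(0.987 × 116) = √114.5 = 10.70 m/s.

10.7 m/s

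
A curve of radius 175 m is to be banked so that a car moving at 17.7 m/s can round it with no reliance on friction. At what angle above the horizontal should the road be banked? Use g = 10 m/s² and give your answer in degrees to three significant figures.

10.1°

For a frictionless banked turn: horizontally N sinθ = mv²/r and vertically N cosθ = mg.
Dividing: tanθ = v²/(r g) = (17.7)²/(175 × 10.0) = 313.3/1750 = 0.1790.
θ = arctan(0.1790) = 10.15°.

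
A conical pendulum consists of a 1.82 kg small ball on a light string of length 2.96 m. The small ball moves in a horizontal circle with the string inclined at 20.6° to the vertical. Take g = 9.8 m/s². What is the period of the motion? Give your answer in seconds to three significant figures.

3.34 s

r = L sinθ = 1.041 m. From T sinθ = mω²r and T cosθ = mg: tanθ = ω²r/g, so ω² = g tanθ / r = g/(L cosθ).
ω = √(g/(L cosθ)) = √(9.8/(2.96 × 0.9361)) = √3.537 = 1.881 rad/s.
Period = 2π/ω = 3.341 s.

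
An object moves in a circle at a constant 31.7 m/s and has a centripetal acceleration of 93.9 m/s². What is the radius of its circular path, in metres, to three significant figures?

a_c = v²/r ⇒ r = v²/a_c = (31.7)²/93.9 = 1005/93.9 = 10.70 m.

10.7 m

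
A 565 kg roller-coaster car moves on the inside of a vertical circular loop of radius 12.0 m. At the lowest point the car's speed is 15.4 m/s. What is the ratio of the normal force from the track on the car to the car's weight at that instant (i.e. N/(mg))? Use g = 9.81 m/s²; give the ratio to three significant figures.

3.01

At the bottom, N − mg = mv²/r, so N = m(v²/r + g) and N/(mg) = v²/(rg) + 1 = (15.4)²/(12.0 × 9.81) + 1 = 2.015 + 1 = 3.015.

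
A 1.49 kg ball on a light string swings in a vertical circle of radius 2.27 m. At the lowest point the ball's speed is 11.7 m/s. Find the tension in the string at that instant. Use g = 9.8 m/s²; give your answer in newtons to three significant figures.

104 N

At the lowest point, T points up (toward the centre) and the weight mg points down (away from the centre), so the net inward force is T − mg = mv²/r.
T = m(v²/r + g) = 1.49 × ((11.7)²/2.27 + 9.8) = 1.49 × (60.30 + 9.8) = 1.49 × 70.10 = 104.5 N.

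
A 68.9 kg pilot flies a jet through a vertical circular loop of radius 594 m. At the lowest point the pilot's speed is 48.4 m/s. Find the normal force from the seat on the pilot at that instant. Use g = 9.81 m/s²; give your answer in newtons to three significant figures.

At the lowest point, N points up (toward the centre) and the weight mg points down (away from the centre), so the net inward force is N − mg = mv²/r.
N = m(v²/r + g) = 68.9 × ((48.4)²/594 + 9.81) = 68.9 × (3.944 + 9.81) = 68.9 × 13.75 = 947.6 N.

948 N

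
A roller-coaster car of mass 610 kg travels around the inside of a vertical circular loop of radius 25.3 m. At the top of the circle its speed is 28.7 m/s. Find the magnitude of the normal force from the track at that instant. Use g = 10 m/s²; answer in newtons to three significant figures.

At the top, both N and the weight mg point inward (toward the centre), so N + mg = mv²/r.
N = m(v²/r − g) = 610 × ((28.7)²/25.3 − 10.0) = 610 × (32.56 − 10.0) = 610 × 22.56 = 13760 N.

13800 N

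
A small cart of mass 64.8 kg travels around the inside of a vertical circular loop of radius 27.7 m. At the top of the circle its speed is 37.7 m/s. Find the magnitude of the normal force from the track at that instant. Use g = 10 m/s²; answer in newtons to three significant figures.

2680 N

At the top, both N and the weight mg point inward (toward the centre), so N + mg = mv²/r.
N = m(v²/r − g) = 64.8 × ((37.7)²/27.7 − 10.0) = 64.8 × (51.31 − 10.0) = 64.8 × 41.31 = 2677 N.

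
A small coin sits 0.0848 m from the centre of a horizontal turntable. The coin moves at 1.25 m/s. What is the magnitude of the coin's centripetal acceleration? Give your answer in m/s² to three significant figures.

a_c = v²/r = (1.250)²/0.0848 = 1.562/0.0848 = 18.43 m/s².

18.4 m/s²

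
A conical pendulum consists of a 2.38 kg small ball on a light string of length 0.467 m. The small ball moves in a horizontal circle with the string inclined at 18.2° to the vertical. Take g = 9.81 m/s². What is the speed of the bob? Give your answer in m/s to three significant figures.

0.686 m/s

The radius of the circle is r = L sinθ = 0.467 × sin 18.2° = 0.1459 m.
Horizontally T sinθ = mv²/r and vertically T cosθ = mg, so tanθ = v²/(rg).
v = √(r g tanθ) = √(0.1459 × 9.81 × 0.3288) = √0.4705 = 0.6859 m/s.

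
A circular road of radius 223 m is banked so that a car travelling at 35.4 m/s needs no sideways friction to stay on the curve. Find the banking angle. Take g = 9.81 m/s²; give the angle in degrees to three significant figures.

29.8°

With no friction, the horizontal component of the normal force provides the centripetal force: N sinθ = mv²/r, while N cosθ = mg vertically.
Dividing: tanθ = v²/(r g) = (35.4)²/(223 × 9.81) = 1253/2188 = 0.5728.
θ = arctan(0.5728) = 29.81°.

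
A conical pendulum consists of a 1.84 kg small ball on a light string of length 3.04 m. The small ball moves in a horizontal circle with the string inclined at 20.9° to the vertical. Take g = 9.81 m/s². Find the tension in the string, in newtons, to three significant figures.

19.3 N

Vertically the bob has no acceleration, so T cosθ = mg.
T = mg/cosθ = 1.84 × 9.81 / cos 20.9° = 18.05/0.9342 = 19.32 N.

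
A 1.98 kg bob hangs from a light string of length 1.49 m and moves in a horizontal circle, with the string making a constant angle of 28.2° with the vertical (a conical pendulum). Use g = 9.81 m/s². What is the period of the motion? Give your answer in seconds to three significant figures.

r = L sinθ = 0.7041 m. From T sinθ = mω²r and T cosθ = mg: tanθ = ω²r/g, so ω² = g tanθ / r = g/(L cosθ).
ω = √(g/(L cosθ)) = √(9.81/(1.49 × 0.8813)) = √7.471 = 2.733 rad/s.
Period = 2π/ω = 2.299 s.

2.30 s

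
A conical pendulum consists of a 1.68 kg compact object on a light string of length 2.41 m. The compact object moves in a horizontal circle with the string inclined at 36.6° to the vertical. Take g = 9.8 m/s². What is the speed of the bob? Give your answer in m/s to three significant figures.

3.23 m/s

The radius of the circle is r = L sinθ = 2.41 × sin 36.6° = 1.437 m.
Horizontally T sinθ = mv²/r and vertically T cosθ = mg, so tanθ = v²/(rg).
v = √(r g tanθ) = √(1.437 × 9.8 × 0.7427) = √10.46 = 3.234 m/s.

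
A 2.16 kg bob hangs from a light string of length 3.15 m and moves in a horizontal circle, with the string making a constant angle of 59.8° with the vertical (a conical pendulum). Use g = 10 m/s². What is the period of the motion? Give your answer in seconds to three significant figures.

r = L sinθ = 2.722 m. From T sinθ = mω²r and T cosθ = mg: tanθ = ω²r/g, so ω² = g tanθ / r = g/(L cosθ).
ω = √(g/(L cosθ)) = √(10.0/(3.15 × 0.5030)) = √6.311 = 2.512 rad/s.
Period = 2π/ω = 2.501 s.

2.50 s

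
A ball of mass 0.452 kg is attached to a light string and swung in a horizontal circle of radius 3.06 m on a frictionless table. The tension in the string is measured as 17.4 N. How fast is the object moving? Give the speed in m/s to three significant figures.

T = m v²/r ⇒ v = √(T r / m) = √(17.4 × 3.06 / 0.452) = √117.8 = 10.85 m/s.

10.9 m/s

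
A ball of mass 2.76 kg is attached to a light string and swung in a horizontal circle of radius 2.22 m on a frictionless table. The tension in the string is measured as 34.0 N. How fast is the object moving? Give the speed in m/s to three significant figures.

5.23 m/s

T = m v²/r ⇒ v = √(T r / m) = √(34.0 × 2.22 / 2.76) = √27.35 = 5.230 m/s.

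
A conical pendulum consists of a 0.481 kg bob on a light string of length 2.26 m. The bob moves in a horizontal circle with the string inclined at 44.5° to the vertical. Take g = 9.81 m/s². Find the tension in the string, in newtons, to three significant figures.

Vertically the bob has no acceleration, so T cosθ = mg.
T = mg/cosθ = 0.481 × 9.81 / cos 44.5° = 4.719/0.7133 = 6.616 N.

6.62 N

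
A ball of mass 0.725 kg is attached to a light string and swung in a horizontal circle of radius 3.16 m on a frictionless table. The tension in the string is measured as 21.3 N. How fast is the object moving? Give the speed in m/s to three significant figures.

T = m v²/r ⇒ v = √(T r / m) = √(21.3 × 3.16 / 0.725) = √92.84 = 9.635 m/s.

9.64 m/s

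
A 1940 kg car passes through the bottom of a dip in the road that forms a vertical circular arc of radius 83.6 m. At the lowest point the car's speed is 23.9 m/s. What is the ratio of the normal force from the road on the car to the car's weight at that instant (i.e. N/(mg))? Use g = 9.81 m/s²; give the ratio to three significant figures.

1.70

At the bottom, N − mg = mv²/r, so N = m(v²/r + g) and N/(mg) = v²/(rg) + 1 = (23.9)²/(83.6 × 9.81) + 1 = 0.6965 + 1 = 1.696.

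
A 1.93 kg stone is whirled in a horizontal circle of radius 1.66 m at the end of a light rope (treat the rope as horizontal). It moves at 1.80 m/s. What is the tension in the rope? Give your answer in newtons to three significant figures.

The tension is the only horizontal force, so it supplies the full centripetal force: T = m v²/r = 1.93 × (1.800)²/1.66 = 1.93 × 3.240/1.66 = 3.767 N.

3.77 N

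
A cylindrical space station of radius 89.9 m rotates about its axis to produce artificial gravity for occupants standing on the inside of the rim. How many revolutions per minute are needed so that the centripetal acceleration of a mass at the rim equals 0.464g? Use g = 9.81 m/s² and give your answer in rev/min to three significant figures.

Require ω²r = 0.464g, so ω = √(0.464 × 9.81/89.9) = 0.2250 rad/s.
In rev/min: ω × 60/(2π) = 0.2250 × 60/(2π) = 2.149 rev/min.

2.15 rev/min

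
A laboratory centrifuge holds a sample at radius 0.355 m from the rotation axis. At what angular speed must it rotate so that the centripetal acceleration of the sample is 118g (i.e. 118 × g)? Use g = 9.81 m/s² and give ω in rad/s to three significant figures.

Centripetal acceleration a_c = ω²r. Setting ω²r = 118g:
ω = √(118g / r) = √(118 × 9.81 / 0.355) = √3261 = 57.10 rad/s.

57.1 rad/s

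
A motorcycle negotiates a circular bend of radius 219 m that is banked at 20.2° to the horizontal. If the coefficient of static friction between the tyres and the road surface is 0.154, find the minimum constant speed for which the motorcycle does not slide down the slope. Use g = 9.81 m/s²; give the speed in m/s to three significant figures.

20.9 m/s

At the minimum speed, friction acts up the slope at its limiting value f = μN. Radially (horizontal, toward centre): N sinθ − μN cosθ = mv²/r. Vertically: N cosθ + μN sinθ = mg.
Dividing: v² = r g (sinθ − μcosθ)/(cosθ + μsinθ).
sinθ − μcosθ = 0.3453 − 0.154×0.9385 = 0.2008; cosθ + μsinθ = 0.9385 + 0.154×0.3453 = 0.9917.
v² = 219 × 9.81 × 0.2008/0.9917 = 435.0 m²/s², so v = 20.86 m/s.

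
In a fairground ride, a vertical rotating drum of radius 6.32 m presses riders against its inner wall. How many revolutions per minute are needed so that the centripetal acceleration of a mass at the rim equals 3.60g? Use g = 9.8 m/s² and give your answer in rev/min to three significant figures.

22.6 rev/min

Require ω²r = 3.60g, so ω = √(3.60 × 9.8/6.32) = 2.363 rad/s.
In rev/min: ω × 60/(2π) = 2.363 × 60/(2π) = 22.56 rev/min.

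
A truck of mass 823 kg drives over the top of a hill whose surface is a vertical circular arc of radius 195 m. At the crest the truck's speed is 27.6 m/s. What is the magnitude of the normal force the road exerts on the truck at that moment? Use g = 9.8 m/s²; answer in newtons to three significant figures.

At the crest the centripetal acceleration points downward (toward the centre of the arc), so mg − N = mv²/r.
N = m(g − v²/r) = 823 × (9.8 − (27.6)²/195) = 823 × (9.8 − 3.906) = 823 × 5.894 = 4850 N.

4850 N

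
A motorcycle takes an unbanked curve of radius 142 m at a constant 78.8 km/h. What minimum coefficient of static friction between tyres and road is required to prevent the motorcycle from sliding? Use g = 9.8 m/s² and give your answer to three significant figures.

0.344

v = 78.8/3.6 = 21.89 m/s.
Friction provides the centripetal force: μ_s m g = m v²/r, so μ_s = v²/(g r) = (21.89)²/(9.8 × 142) = 479.1/1392 = 0.3443.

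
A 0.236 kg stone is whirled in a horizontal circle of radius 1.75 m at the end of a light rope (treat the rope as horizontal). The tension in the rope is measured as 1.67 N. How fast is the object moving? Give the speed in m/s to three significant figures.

T = m v²/r ⇒ v = √(T r / m) = √(1.67 × 1.75 / 0.236) = √12.38 = 3.519 m/s.

3.52 m/s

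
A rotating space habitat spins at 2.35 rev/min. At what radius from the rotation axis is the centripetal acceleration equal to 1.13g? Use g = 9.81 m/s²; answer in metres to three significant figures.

183 m

ω = 2.35 rev/min × 2π/60 = 0.2461 rad/s.
a_c = ω²r = 1.13g ⇒ r = 1.13 × 9.81 / (0.2461)² = 11.09/0.06056 = 183.0 m.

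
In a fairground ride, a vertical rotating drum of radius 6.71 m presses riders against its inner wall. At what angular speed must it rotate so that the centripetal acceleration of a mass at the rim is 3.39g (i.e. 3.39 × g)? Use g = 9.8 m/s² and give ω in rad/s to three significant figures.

2.23 rad/s

Centripetal acceleration a_c = ω²r. Setting ω²r = 3.39g:
ω = √(3.39g / r) = √(3.39 × 9.8 / 6.71) = √4.951 = 2.225 rad/s.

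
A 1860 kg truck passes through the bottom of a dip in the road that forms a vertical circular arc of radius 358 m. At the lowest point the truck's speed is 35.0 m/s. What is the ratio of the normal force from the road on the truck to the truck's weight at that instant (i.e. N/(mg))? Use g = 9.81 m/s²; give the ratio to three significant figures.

1.35

At the bottom, N − mg = mv²/r, so N = m(v²/r + g) and N/(mg) = v²/(rg) + 1 = (35.0)²/(358 × 9.81) + 1 = 0.3488 + 1 = 1.349.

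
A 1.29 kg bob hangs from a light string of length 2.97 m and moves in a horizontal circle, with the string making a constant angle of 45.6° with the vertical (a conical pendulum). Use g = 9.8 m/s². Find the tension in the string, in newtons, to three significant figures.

Vertically the bob has no acceleration, so T cosθ = mg.
T = mg/cosθ = 1.29 × 9.8 / cos 45.6° = 12.64/0.6997 = 18.07 N.

18.1 N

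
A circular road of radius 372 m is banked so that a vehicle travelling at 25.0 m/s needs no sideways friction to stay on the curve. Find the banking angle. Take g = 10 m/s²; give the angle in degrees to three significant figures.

With no friction, the horizontal component of the normal force provides the centripetal force: N sinθ = mv²/r, while N cosθ = mg vertically.
Dividing: tanθ = v²/(r g) = (25.0)²/(372 × 10.0) = 625.0/3720 = 0.1680.
θ = arctan(0.1680) = 9.537°.

9.54°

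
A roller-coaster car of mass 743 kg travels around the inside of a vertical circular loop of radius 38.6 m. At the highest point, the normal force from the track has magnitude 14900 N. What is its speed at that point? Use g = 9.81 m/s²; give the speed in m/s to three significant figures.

34.0 m/s

At the top, N + mg = mv²/r, so v = √(r(N/m + g)) = √(38.6 × (14900/743 + 9.81)) = √(38.6 × 29.86) = √1153 = 33.95 m/s.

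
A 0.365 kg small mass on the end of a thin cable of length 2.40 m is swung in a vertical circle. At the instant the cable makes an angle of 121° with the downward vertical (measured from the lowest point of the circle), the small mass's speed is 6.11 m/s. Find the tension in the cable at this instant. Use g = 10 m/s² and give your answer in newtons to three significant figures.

3.80 N

Take the radial direction toward the centre of the circle as positive. The component of the weight along the string toward the centre is −mg cos φ (φ measured from the bottom), so Newton's second law along the string gives T − mg cos φ = m v²/r.
cos 121° = -0.5150, so T = m(v²/r + g cos φ) = 0.365 × ((6.11)²/2.40 + 10.0 × -0.5150) = 0.365 × (15.56 + (-5.150)) = 0.365 × 10.40 = 3.798 N.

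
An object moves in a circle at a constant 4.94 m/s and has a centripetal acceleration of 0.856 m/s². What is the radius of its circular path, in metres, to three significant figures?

a_c = v²/r ⇒ r = v²/a_c = (4.94)²/0.856 = 24.40/0.856 = 28.51 m.

28.5 m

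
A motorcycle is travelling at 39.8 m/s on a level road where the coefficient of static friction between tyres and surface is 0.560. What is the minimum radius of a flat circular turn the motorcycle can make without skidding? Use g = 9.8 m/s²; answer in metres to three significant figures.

At the limit, μ_s m g = m v²/r, so r_min = v²/(μ_s g) = (39.8)²/(0.560 × 9.8) = 1584/5.488 = 288.6 m.

289 m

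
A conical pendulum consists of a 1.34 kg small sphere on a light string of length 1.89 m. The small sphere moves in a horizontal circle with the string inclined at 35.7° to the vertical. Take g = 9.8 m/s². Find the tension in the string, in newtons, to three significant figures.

Vertically the bob has no acceleration, so T cosθ = mg.
T = mg/cosθ = 1.34 × 9.8 / cos 35.7° = 13.13/0.8121 = 16.17 N.

16.2 N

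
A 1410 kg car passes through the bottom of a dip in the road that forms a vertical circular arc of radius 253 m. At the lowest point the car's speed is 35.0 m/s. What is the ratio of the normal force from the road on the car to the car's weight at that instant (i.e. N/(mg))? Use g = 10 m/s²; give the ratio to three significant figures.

1.48

At the bottom, N − mg = mv²/r, so N = m(v²/r + g) and N/(mg) = v²/(rg) + 1 = (35.0)²/(253 × 10.0) + 1 = 0.4842 + 1 = 1.484.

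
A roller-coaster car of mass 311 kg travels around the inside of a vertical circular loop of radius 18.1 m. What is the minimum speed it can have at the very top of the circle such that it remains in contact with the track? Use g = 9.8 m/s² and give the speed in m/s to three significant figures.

At the top, both weight mg and N point toward the centre: N + mg = mv²/r.
At minimum speed N → 0, so mg = mv_min²/r ⇒ v_min = √(g r) = √(9.8 × 18.1) = 13.32 m/s.

13.3 m/s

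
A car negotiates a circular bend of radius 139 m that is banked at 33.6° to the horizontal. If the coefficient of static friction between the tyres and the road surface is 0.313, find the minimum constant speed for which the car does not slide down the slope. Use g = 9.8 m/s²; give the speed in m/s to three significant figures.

19.9 m/s

At the minimum speed, friction acts up the slope at its limiting value f = μN. Radially (horizontal, toward centre): N sinθ − μN cosθ = mv²/r. Vertically: N cosθ + μN sinθ = mg.
Dividing: v² = r g (sinθ − μcosθ)/(cosθ + μsinθ).
sinθ − μcosθ = 0.5534 − 0.313×0.8329 = 0.2927; cosθ + μsinθ = 0.8329 + 0.313×0.5534 = 1.006.
v² = 139 × 9.8 × 0.2927/1.006 = 396.3 m²/s², so v = 19.91 m/s.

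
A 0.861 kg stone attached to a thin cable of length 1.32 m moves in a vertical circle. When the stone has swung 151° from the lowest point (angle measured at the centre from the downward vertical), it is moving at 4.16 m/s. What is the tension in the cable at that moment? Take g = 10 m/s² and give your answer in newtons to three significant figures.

Take the radial direction toward the centre of the circle as positive. The component of the weight along the string toward the centre is −mg cos φ (φ measured from the bottom), so Newton's second law along the string gives T − mg cos φ = m v²/r.
cos 151° = -0.8746, so T = m(v²/r + g cos φ) = 0.861 × ((4.16)²/1.32 + 10.0 × -0.8746) = 0.861 × (13.11 + (-8.746)) = 0.861 × 4.364 = 3.757 N.

3.76 N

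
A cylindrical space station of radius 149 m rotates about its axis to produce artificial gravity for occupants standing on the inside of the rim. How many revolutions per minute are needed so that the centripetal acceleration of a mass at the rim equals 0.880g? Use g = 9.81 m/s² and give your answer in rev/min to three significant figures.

Require ω²r = 0.880g, so ω = √(0.880 × 9.81/149) = 0.2407 rad/s.
In rev/min: ω × 60/(2π) = 0.2407 × 60/(2π) = 2.299 rev/min.

2.30 rev/min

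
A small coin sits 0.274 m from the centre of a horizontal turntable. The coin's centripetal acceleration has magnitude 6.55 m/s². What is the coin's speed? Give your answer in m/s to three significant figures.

a_c = v²/r ⇒ v = √(a_c · r) = √(6.55 × 0.274) = √1.795 = 1.340 m/s.

1.34 m/s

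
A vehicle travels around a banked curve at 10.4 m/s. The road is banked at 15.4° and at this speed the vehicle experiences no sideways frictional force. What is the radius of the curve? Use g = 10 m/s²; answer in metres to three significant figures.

39.3 m

Frictionless banking: tanθ = v²/(rg), so r = v²/(g tanθ).
r = (10.4)²/(10.0 × tan 15.4°) = 108.2/(10.0 × 0.2754) = 108.2/2.754 = 39.27 m.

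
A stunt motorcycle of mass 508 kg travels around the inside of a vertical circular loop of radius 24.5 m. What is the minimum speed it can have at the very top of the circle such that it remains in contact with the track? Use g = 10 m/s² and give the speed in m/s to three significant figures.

15.7 m/s

At the highest point the centre is directly below, so both the weight and N act inward: N + mg = mv²/r.
At minimum speed N → 0, so mg = mv_min²/r ⇒ v_min = √(g r) = √(10.0 × 24.5) = 15.65 m/s.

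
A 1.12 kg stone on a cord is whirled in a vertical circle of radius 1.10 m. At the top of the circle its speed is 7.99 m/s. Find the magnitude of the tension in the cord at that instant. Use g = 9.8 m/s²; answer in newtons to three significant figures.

At the top, both T and the weight mg point inward (toward the centre), so T + mg = mv²/r.
T = m(v²/r − g) = 1.12 × ((7.99)²/1.10 − 9.8) = 1.12 × (58.04 − 9.8) = 1.12 × 48.24 = 54.02 N.

54.0 N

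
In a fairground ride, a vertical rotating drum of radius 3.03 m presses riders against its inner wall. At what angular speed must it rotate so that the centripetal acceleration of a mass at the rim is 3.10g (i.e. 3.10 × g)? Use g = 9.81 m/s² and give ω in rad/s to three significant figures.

3.17 rad/s

Centripetal acceleration a_c = ω²r. Setting ω²r = 3.10g:
ω = √(3.10g / r) = √(3.10 × 9.81 / 3.03) = √10.04 = 3.168 rad/s.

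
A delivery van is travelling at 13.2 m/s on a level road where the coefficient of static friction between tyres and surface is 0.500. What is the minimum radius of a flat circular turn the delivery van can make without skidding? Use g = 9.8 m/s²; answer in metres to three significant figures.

At the limit, μ_s m g = m v²/r, so r_min = v²/(μ_s g) = (13.2)²/(0.500 × 9.8) = 174.2/4.900 = 35.56 m.

35.6 m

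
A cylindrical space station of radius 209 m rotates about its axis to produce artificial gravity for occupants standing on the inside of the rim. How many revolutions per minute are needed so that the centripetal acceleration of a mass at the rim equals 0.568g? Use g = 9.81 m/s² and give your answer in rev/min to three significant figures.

Require ω²r = 0.568g, so ω = √(0.568 × 9.81/209) = 0.1633 rad/s.
In rev/min: ω × 60/(2π) = 0.1633 × 60/(2π) = 1.559 rev/min.

1.56 rev/min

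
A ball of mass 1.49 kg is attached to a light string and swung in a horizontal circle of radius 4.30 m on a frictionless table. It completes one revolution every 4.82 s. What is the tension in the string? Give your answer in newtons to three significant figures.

10.9 N

v = 2πr/T = 2π × 4.30/4.82 = 5.605 m/s.
The tension is the only horizontal force, so it supplies the full centripetal force: T = m v²/r = 1.49 × (5.605)²/4.30 = 1.49 × 31.42/4.30 = 10.89 N.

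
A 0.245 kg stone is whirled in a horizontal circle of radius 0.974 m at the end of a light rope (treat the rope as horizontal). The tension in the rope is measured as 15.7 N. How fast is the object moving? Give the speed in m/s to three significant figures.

T = m v²/r ⇒ v = √(T r / m) = √(15.7 × 0.974 / 0.245) = √62.42 = 7.900 m/s.

7.90 m/s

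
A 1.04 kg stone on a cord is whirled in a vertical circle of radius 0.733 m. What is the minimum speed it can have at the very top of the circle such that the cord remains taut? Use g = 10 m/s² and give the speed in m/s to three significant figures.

2.71 m/s

At the top, both weight mg and T point toward the centre: T + mg = mv²/r.
At minimum speed T → 0, so mg = mv_min²/r ⇒ v_min = √(g r) = √(10.0 × 0.733) = 2.707 m/s.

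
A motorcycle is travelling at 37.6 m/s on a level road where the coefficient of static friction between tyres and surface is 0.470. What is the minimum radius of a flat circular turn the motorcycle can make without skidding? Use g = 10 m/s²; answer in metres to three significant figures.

At the limit, μ_s m g = m v²/r, so r_min = v²/(μ_s g) = (37.6)²/(0.470 × 10.0) = 1414/4.700 = 300.8 m.

301 m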